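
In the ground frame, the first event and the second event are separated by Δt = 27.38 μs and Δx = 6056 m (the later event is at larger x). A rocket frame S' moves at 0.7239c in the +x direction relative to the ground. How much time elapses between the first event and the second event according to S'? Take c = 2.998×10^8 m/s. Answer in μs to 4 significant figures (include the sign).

Δt' ≈ 18.49 μs

γ = 1/√(1 − 0.7239²) = 1.44948
Δt' = γ(Δt − vΔx/c²) = 1.44948 × (27.38 μs − 0.7239×6056 m / (2.998×10^8 m/s))
= 1.44948 × (12.7571 μs) = 18.49 μs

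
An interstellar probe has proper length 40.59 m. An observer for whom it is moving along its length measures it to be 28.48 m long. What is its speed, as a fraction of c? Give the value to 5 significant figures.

β ≈ 0.71252

γ = L₀/L = 40.59/28.48 = 1.425211
β = √(1 − 1/γ²) = 0.71252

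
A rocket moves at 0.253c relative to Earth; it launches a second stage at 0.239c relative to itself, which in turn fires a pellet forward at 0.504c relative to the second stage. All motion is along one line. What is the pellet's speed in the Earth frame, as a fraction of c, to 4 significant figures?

Compose boost 2: (0.239 + 0.253)/(1 + 0.239×0.253) = 0.4920/1.06047 = 0.463947
Compose boost 3: (0.504 + 0.463947)/(1 + 0.504×0.463947) = 0.967947/1.23383 = 0.7845

u ≈ 0.7845c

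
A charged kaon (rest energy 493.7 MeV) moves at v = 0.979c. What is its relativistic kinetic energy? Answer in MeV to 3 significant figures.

γ = 1/√(1 − 0.979²) = 4.9053
K = (γ − 1)m₀c² = (4.9053 − 1) × 493.7 MeV = 3.9053 × 493.7 MeV = 1930 MeV

K ≈ 1930 MeV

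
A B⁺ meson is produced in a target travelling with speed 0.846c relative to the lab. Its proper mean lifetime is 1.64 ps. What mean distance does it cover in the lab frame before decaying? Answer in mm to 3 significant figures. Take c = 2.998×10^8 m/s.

γ = 1/√(1 − 0.846²) = 1.8755
Dilated lifetime: Δt = γτ₀ = 1.8755 × 1.64 ps = 3.0759 ps
d = vΔt = 0.846c × 3.0759 ps = 2.5363×10^8 m/s × 3.0759×10^-12 s = 0.780 mm

d ≈ 0.780 mm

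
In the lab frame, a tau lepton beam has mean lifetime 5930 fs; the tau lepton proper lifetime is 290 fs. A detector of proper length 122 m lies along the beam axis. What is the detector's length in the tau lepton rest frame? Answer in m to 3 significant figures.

Time dilation ⇒ γ = Δt/τ₀ = 5930/290 = 20.448
Length contraction: L = L₀/γ = 122/20.448 = 5.97 m

L ≈ 5.97 m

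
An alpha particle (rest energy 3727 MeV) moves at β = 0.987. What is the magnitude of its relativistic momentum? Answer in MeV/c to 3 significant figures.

γ = 1/√(1 − 0.987²) = 6.2220
p = γβm₀c = 6.2220 × 0.987 × 3727 MeV/c = 22900 MeV/c

p ≈ 22900 MeV/c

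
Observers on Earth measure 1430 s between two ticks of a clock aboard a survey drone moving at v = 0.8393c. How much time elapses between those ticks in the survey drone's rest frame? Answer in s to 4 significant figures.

τ₀ ≈ 777.4 s

γ = 1/√(1 − 0.8393²) = 1.83936
Proper time: τ₀ = Δt/γ = 1430/1.83936 = 777.4 s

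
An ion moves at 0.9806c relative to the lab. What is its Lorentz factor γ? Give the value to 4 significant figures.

γ ≈ 5.102

γ = 1/√(1 − β²) = 1/√(1 − 0.9806²) = 1/√(0.0384236) = 5.102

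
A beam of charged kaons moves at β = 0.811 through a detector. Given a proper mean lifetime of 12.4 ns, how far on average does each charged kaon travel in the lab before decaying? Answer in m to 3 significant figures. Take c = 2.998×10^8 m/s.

γ = 1/√(1 − 0.811²) = 1.7093
Dilated lifetime: Δt = γτ₀ = 1.7093 × 12.4 ns = 21.195 ns
d = vΔt = 0.811c × 21.195 ns = 2.4314×10^8 m/s × 2.1195×10^-8 s = 5.15 m

d ≈ 5.15 m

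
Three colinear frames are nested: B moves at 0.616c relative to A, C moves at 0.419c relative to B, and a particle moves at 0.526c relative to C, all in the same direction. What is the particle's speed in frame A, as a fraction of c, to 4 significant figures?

Compose boost 2: (0.419 + 0.616)/(1 + 0.419×0.616) = 1.035/1.25810 = 0.822666
Compose boost 3: (0.526 + 0.822666)/(1 + 0.526×0.822666) = 1.34867/1.43272 = 0.9413

u ≈ 0.9413c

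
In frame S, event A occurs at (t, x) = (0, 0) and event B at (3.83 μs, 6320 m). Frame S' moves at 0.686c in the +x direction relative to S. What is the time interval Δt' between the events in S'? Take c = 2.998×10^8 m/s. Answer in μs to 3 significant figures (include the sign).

γ = 1/√(1 − 0.686²) = 1.3744
Δt' = γ(Δt − vΔx/c²) = 1.3744 × (3.83 μs − 0.686×6320 m / (2.998×10^8 m/s))
= 1.3744 × (-10.631 μs) = -14.6 μs

Δt' ≈ -14.6 μs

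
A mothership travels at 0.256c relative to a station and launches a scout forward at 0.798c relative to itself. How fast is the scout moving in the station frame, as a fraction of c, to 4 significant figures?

Compose boost 2: (0.798 + 0.256)/(1 + 0.798×0.256) = 1.054/1.20429 = 0.8752

u ≈ 0.8752c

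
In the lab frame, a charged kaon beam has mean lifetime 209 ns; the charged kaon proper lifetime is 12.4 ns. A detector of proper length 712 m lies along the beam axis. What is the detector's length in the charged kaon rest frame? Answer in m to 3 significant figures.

Time dilation ⇒ γ = Δt/τ₀ = 209/12.4 = 16.855
Length contraction: L = L₀/γ = 712/16.855 = 42.2 m

L ≈ 42.2 m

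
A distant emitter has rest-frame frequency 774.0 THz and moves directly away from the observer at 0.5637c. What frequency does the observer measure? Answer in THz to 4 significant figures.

Relativistic Doppler: f_obs = f_src √((1−β)/(1+β))
= 774.0 × √(0.436300/1.56370) = 774.0 × 0.528221 = 408.8 THz

f_obs ≈ 408.8 THz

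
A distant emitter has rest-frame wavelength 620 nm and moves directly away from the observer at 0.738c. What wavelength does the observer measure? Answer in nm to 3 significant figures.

Relativistic Doppler: λ_obs = λ_src √((1+β)/(1−β))
= 620 × √(1.7380/0.26200) = 620 × 2.5756 = 1600 nm

λ_obs ≈ 1600 nm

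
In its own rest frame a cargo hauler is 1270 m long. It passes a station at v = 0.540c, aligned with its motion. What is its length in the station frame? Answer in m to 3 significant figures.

γ = 1/√(1 − 0.540²) = 1.1881
Length contraction: L = L₀/γ = 1270/1.1881 = 1070 m

L ≈ 1070 m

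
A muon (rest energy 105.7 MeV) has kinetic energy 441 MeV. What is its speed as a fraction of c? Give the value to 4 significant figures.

β ≈ 0.9811

γ = 1 + K/(m₀c²) = 1 + 441/105.7 = 5.17219
β = √(1 − 1/γ²) = 0.9811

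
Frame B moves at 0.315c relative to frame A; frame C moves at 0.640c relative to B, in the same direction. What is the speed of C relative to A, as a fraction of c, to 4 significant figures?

u ≈ 0.7948c

Compose boost 2: (0.640 + 0.315)/(1 + 0.640×0.315) = 0.9550/1.20160 = 0.7948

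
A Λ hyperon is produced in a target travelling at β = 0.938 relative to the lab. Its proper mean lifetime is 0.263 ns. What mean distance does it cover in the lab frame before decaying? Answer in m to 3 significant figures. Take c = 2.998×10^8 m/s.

γ = 1/√(1 − 0.938²) = 2.8849
Dilated lifetime: Δt = γτ₀ = 2.8849 × 0.263 ns = 0.75872 ns
d = vΔt = 0.938c × 0.75872 ns = 2.8121×10^8 m/s × 7.5872×10^-10 s = 0.213 m

d ≈ 0.213 m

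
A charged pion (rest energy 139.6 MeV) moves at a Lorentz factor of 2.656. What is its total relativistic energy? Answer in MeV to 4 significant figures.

E ≈ 370.8 MeV

γ = 2.656 (given)
E = γm₀c² = 2.656 × 139.6 MeV = 370.8 MeV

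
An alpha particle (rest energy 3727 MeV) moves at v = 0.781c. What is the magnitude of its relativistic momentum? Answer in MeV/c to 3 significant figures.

p ≈ 4660 MeV/c

γ = 1/√(1 − 0.781²) = 1.6012
p = γβm₀c = 1.6012 × 0.781 × 3727 MeV/c = 4660 MeV/c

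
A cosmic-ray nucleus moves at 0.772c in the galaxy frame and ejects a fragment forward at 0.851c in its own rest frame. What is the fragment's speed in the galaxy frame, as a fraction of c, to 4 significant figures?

Compose boost 2: (0.851 + 0.772)/(1 + 0.851×0.772) = 1.623/1.65697 = 0.9795

u ≈ 0.9795c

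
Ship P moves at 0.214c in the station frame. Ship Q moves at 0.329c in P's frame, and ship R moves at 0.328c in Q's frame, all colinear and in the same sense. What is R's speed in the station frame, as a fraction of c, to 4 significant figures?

u ≈ 0.7161c

Compose boost 2: (0.329 + 0.214)/(1 + 0.329×0.214) = 0.5430/1.07041 = 0.507284
Compose boost 3: (0.328 + 0.507284)/(1 + 0.328×0.507284) = 0.835284/1.16639 = 0.7161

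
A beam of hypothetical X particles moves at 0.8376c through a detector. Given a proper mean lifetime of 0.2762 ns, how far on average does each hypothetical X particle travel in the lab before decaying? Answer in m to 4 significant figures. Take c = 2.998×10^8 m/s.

γ = 1/√(1 − 0.8376²) = 1.83055
Dilated lifetime: Δt = γτ₀ = 1.83055 × 0.2762 ns = 0.505598 ns
d = vΔt = 0.8376c × 0.505598 ns = 2.51112×10^8 m/s × 5.05598×10^-10 s = 0.1270 m

d ≈ 0.1270 m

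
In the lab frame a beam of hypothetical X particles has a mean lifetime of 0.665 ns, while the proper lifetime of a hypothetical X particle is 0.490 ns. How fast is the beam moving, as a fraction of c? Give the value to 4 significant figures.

γ = Δt/τ₀ = 0.665/0.490 = 1.35714
β = √(1 − 1/γ²) = √(1 − 1/1.35714²) = 0.6761

β ≈ 0.6761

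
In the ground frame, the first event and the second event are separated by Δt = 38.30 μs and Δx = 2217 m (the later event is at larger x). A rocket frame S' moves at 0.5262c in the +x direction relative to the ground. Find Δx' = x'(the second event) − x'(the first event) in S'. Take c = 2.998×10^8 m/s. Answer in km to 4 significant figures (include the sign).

γ = 1/√(1 − 0.5262²) = 1.17597
Δx' = γ(Δx − vΔt) = 1.17597 × (2217 m − 0.5262×(2.998×10^8 m/s)×38.30×10^-6 s)
= 1.17597 × (-3825.01 m) = -4.498 km

Δx' ≈ -4.498 km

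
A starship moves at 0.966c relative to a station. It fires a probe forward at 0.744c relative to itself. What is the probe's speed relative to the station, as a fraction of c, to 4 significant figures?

Relativistic velocity addition: u = (u' + v)/(1 + u'v/c²)
= (0.744 + 0.966)/(1 + 0.744×0.966) = 1.710/1.71870 = 0.9949

u ≈ 0.9949c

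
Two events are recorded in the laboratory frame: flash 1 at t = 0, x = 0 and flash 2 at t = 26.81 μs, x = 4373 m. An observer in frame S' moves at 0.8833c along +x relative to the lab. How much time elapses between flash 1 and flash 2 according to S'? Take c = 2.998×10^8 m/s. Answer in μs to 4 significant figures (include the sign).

γ = 1/√(1 − 0.8833²) = 2.13307
Δt' = γ(Δt − vΔx/c²) = 2.13307 × (26.81 μs − 0.8833×4373 m / (2.998×10^8 m/s))
= 2.13307 × (13.9258 μs) = 29.70 μs

Δt' ≈ 29.70 μs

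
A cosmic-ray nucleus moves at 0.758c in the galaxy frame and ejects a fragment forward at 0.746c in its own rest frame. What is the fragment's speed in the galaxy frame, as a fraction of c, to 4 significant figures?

Compose boost 2: (0.746 + 0.758)/(1 + 0.746×0.758) = 1.504/1.56547 = 0.9607

u ≈ 0.9607c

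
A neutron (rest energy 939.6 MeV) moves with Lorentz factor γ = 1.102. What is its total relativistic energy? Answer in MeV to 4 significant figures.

E ≈ 1035 MeV

γ = 1.102 (given)
E = γm₀c² = 1.102 × 939.6 MeV = 1035 MeV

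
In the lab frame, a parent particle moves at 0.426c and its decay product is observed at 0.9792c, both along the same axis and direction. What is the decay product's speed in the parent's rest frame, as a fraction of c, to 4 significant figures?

u' ≈ 0.9491c

Inverse velocity addition: u' = (u − v)/(1 − uv/c²)
= (0.9792 − 0.426)/(1 − 0.9792×0.426) = 0.5532/0.582861 = 0.9491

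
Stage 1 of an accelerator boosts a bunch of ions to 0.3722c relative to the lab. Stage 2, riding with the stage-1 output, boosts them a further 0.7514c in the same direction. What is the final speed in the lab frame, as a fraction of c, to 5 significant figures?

u ≈ 0.87804c

Compose boost 2: (0.7514 + 0.3722)/(1 + 0.7514×0.3722) = 1.1236/1.279671 = 0.87804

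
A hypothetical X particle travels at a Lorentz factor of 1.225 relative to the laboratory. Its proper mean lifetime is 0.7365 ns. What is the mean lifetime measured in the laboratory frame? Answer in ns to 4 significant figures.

Δt ≈ 0.9022 ns

γ = 1.225 (given)
Time dilation: Δt = γτ₀ = 1.225 × 0.7365 ns = 0.9022 ns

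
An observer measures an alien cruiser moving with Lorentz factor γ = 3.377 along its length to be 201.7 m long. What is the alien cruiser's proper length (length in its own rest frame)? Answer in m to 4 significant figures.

L₀ ≈ 681.1 m

γ = 3.377 (given)
L₀ = γL = 3.377 × 201.7 = 681.1 m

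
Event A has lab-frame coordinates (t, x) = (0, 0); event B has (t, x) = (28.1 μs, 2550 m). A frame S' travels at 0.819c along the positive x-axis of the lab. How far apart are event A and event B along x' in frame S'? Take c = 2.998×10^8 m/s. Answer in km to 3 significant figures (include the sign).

Δx' ≈ -7.58 km

γ = 1/√(1 − 0.819²) = 1.7428
Δx' = γ(Δx − vΔt) = 1.7428 × (2550 m − 0.819×(2.998×10^8 m/s)×28.1×10^-6 s)
= 1.7428 × (-4349.6 m) = -7.58 km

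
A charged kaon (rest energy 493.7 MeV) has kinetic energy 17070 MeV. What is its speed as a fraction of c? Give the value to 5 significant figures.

γ = 1 + K/(m₀c²) = 1 + 17070/493.7 = 35.57565
β = √(1 − 1/γ²) = 0.99960

β ≈ 0.99960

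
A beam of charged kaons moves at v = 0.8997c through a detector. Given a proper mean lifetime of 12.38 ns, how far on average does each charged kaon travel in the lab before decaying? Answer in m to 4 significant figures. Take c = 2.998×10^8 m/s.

d ≈ 7.650 m

γ = 1/√(1 − 0.8997²) = 2.29090
Dilated lifetime: Δt = γτ₀ = 2.29090 × 12.38 ns = 28.3614 ns
d = vΔt = 0.8997c × 28.3614 ns = 2.69730×10^8 m/s × 2.83614×10^-8 s = 7.650 m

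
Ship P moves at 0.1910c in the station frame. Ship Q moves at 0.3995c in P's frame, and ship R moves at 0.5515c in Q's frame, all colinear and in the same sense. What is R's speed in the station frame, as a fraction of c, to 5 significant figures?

u ≈ 0.84459c

Compose boost 2: (0.3995 + 0.1910)/(1 + 0.3995×0.1910) = 0.59050/1.076304 = 0.5486366
Compose boost 3: (0.5515 + 0.5486366)/(1 + 0.5515×0.5486366) = 1.100137/1.302573 = 0.84459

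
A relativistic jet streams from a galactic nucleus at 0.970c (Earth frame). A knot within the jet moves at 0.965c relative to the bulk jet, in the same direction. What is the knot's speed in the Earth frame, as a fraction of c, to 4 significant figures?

Relativistic velocity addition: u = (u' + v)/(1 + u'v/c²)
= (0.965 + 0.970)/(1 + 0.965×0.970) = 1.935/1.93605 = 0.9995

u ≈ 0.9995c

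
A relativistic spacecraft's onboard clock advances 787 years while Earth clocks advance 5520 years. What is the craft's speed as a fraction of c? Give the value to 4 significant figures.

γ = Δt/τ₀ = 5520/787 = 7.01398
β = √(1 − 1/γ²) = √(1 − 1/7.01398²) = 0.9898

β ≈ 0.9898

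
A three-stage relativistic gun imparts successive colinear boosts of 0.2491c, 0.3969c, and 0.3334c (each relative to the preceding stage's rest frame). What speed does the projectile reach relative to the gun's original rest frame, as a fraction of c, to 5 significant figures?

u ≈ 0.77030c

Compose boost 2: (0.3969 + 0.2491)/(1 + 0.3969×0.2491) = 0.64600/1.098868 = 0.5878778
Compose boost 3: (0.3334 + 0.5878778)/(1 + 0.3334×0.5878778) = 0.9212778/1.195998 = 0.77030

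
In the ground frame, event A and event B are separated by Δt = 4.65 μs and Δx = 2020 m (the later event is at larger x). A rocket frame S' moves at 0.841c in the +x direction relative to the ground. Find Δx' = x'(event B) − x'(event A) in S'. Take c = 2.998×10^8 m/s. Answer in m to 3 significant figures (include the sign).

Δx' ≈ 1570 m

γ = 1/√(1 − 0.841²) = 1.8483
Δx' = γ(Δx − vΔt) = 1.8483 × (2020 m − 0.841×(2.998×10^8 m/s)×4.65×10^-6 s)
= 1.8483 × (847.59 m) = 1570 m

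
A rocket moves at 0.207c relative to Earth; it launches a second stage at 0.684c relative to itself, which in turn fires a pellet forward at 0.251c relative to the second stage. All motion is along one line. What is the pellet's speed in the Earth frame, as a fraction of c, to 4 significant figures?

u ≈ 0.8625c

Compose boost 2: (0.684 + 0.207)/(1 + 0.684×0.207) = 0.8910/1.14159 = 0.780492
Compose boost 3: (0.251 + 0.780492)/(1 + 0.251×0.780492) = 1.03149/1.19590 = 0.8625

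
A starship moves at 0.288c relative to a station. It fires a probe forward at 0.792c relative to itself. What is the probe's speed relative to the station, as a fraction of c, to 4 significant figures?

u ≈ 0.8794c

Relativistic velocity addition: u = (u' + v)/(1 + u'v/c²)
= (0.792 + 0.288)/(1 + 0.792×0.288) = 1.080/1.22810 = 0.8794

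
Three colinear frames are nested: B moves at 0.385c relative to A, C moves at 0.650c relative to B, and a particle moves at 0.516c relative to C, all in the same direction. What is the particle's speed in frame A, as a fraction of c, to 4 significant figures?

Compose boost 2: (0.650 + 0.385)/(1 + 0.650×0.385) = 1.035/1.25025 = 0.827834
Compose boost 3: (0.516 + 0.827834)/(1 + 0.516×0.827834) = 1.34383/1.42716 = 0.9416

u ≈ 0.9416c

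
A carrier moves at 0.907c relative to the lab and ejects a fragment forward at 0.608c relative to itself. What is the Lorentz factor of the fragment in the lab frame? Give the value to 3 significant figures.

γ ≈ 4.64

u_lab = (0.608 + 0.907)/(1 + 0.608×0.907) = 1.515/1.55146 = 0.976502
γ = 1/√(1 − 0.976502²) = 4.64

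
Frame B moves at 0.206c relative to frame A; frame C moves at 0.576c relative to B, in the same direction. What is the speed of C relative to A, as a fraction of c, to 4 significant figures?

u ≈ 0.6991c

Compose boost 2: (0.576 + 0.206)/(1 + 0.576×0.206) = 0.7820/1.11866 = 0.6991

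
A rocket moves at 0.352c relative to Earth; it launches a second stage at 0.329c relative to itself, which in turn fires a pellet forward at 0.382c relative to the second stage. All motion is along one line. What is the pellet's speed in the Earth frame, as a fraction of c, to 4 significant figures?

u ≈ 0.8047c

Compose boost 2: (0.329 + 0.352)/(1 + 0.329×0.352) = 0.6810/1.11581 = 0.610320
Compose boost 3: (0.382 + 0.610320)/(1 + 0.382×0.610320) = 0.992320/1.23314 = 0.8047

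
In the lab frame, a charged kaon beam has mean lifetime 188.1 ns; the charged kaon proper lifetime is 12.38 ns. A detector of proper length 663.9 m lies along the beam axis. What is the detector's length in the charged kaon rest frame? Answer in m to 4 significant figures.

L ≈ 43.70 m

Time dilation ⇒ γ = Δt/τ₀ = 188.1/12.38 = 15.1939
Length contraction: L = L₀/γ = 663.9/15.1939 = 43.70 m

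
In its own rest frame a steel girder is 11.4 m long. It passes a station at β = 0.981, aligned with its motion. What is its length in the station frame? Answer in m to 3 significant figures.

γ = 1/√(1 − 0.981²) = 5.1544
Length contraction: L = L₀/γ = 11.4/5.1544 = 2.21 m

L ≈ 2.21 m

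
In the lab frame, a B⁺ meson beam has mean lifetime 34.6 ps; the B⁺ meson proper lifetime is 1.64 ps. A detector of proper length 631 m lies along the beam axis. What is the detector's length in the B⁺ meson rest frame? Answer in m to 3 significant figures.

Time dilation ⇒ γ = Δt/τ₀ = 34.6/1.64 = 21.098
Length contraction: L = L₀/γ = 631/21.098 = 29.9 m

L ≈ 29.9 m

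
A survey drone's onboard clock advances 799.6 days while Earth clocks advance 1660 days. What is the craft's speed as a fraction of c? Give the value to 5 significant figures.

β ≈ 0.87634

γ = Δt/τ₀ = 1660/799.6 = 2.076038
β = √(1 − 1/γ²) = √(1 − 1/2.076038²) = 0.87634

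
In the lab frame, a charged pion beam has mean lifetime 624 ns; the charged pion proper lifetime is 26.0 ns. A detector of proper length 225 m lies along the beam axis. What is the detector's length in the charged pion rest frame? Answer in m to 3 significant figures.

L ≈ 9.38 m

Time dilation ⇒ γ = Δt/τ₀ = 624/26.0 = 24.000
Length contraction: L = L₀/γ = 225/24.000 = 9.38 m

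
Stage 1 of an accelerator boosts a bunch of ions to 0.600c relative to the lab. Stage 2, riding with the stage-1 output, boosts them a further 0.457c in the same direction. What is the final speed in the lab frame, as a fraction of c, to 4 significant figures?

Compose boost 2: (0.457 + 0.600)/(1 + 0.457×0.600) = 1.057/1.27420 = 0.8295

u ≈ 0.8295c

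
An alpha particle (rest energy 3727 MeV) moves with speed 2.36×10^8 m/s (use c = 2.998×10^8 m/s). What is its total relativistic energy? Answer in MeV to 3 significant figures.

β = v/c = 2.36×10^8 / 2.998×10^8 = 0.78719
γ = 1/√(1 − 0.78719²) = 1.6215
E = γm₀c² = 1.6215 × 3727 MeV = 6040 MeV

E ≈ 6040 MeV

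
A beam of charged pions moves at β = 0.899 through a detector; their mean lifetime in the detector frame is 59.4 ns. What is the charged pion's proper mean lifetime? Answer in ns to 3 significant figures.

γ = 1/√(1 − 0.899²) = 2.2834
Proper time: τ₀ = Δt/γ = 59.4/2.2834 = 26.0 ns

τ₀ ≈ 26.0 ns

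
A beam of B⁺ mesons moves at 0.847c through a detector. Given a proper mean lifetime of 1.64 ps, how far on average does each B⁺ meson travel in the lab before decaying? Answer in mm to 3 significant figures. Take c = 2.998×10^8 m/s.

γ = 1/√(1 − 0.847²) = 1.8811
Dilated lifetime: Δt = γτ₀ = 1.8811 × 1.64 ps = 3.0851 ps
d = vΔt = 0.847c × 3.0851 ps = 2.5393×10^8 m/s × 3.0851×10^-12 s = 0.783 mm

d ≈ 0.783 mm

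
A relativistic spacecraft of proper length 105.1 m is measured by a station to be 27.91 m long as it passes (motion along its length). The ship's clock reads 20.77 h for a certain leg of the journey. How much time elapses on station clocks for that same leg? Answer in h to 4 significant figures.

Δt ≈ 78.21 h

Length contraction ⇒ γ = L₀/L = 105.1/27.91 = 3.76568
Time dilation: Δt = γτ₀ = 3.76568 × 20.77 h = 78.21 h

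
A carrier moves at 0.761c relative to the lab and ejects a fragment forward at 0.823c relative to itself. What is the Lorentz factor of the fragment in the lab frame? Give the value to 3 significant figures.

u_lab = (0.823 + 0.761)/(1 + 0.823×0.761) = 1.584/1.62630 = 0.973988
γ = 1/√(1 − 0.973988²) = 4.41

γ ≈ 4.41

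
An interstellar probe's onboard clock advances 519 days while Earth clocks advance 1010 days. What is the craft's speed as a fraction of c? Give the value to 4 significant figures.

β ≈ 0.8579

γ = Δt/τ₀ = 1010/519 = 1.94605
β = √(1 − 1/γ²) = √(1 − 1/1.94605²) = 0.8579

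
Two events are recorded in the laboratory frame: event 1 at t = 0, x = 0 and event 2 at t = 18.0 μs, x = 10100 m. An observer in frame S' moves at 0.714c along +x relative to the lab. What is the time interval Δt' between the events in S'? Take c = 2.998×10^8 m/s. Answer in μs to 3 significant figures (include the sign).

γ = 1/√(1 − 0.714²) = 1.4283
Δt' = γ(Δt − vΔx/c²) = 1.4283 × (18.0 μs − 0.714×10100 m / (2.998×10^8 m/s))
= 1.4283 × (-6.0540 μs) = -8.65 μs

Δt' ≈ -8.65 μs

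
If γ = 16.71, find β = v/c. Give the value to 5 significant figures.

β ≈ 0.99821

β = √(1 − 1/γ²) = √(1 − 1/16.71²) = √(0.9964186) = 0.99821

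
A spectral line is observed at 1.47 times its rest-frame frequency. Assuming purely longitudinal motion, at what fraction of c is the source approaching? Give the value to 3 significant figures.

f_obs/f_src = √((1+β)/(1−β)) = 1.47  ⇒  (1+β)/(1−β) = 2.1609
β = |1 − D²|/(1 + D²) = |1 − 2.1609|/(1 + 2.1609) = 0.367

β ≈ 0.367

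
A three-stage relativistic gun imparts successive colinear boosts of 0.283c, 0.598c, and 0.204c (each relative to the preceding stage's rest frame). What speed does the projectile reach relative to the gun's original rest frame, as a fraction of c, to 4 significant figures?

u ≈ 0.8299c

Compose boost 2: (0.598 + 0.283)/(1 + 0.598×0.283) = 0.8810/1.16923 = 0.753485
Compose boost 3: (0.204 + 0.753485)/(1 + 0.204×0.753485) = 0.957485/1.15371 = 0.8299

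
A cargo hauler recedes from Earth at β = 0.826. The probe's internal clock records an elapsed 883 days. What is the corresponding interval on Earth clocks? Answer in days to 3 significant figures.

Δt ≈ 1570 days

γ = 1/√(1 − 0.826²) = 1.7741
Time dilation: Δt = γτ₀ = 1.7741 × 883 days = 1570 days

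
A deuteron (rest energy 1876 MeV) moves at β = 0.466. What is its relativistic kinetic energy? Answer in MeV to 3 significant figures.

γ = 1/√(1 − 0.466²) = 1.1302
K = (γ − 1)m₀c² = (1.1302 − 1) × 1876 MeV = 0.13022 × 1876 MeV = 244 MeV

K ≈ 244 MeV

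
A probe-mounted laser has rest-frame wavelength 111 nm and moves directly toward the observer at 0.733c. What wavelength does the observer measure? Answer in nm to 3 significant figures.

Relativistic Doppler: λ_obs = λ_src √((1−β)/(1+β))
= 111 × √(0.26700/1.7330) = 111 × 0.39252 = 43.6 nm

λ_obs ≈ 43.6 nm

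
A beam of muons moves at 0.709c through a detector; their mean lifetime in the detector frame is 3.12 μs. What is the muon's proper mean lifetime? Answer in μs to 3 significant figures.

γ = 1/√(1 − 0.709²) = 1.4180
Proper time: τ₀ = Δt/γ = 3.12/1.4180 = 2.20 μs

τ₀ ≈ 2.20 μs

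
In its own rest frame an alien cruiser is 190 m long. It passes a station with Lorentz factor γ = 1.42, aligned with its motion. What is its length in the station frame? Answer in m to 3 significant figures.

L ≈ 134 m

γ = 1.42 (given)
Length contraction: L = L₀/γ = 190/1.42 = 134 m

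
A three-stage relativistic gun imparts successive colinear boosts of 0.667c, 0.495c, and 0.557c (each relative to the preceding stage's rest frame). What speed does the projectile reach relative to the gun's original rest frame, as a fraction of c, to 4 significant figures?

Compose boost 2: (0.495 + 0.667)/(1 + 0.495×0.667) = 1.162/1.33017 = 0.873576
Compose boost 3: (0.557 + 0.873576)/(1 + 0.557×0.873576) = 1.43058/1.48658 = 0.9623

u ≈ 0.9623c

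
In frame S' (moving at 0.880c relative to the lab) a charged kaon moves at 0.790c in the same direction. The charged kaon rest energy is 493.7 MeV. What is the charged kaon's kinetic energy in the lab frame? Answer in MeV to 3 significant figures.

u_lab = (0.790 + 0.880)/(1 + 0.790×0.880) = 0.985134
γ = 1/√(1 − 0.985134²) = 5.8212
K = (γ − 1)m₀c² = (5.8212 − 1) × 493.7 = 4.8212 × 493.7 = 2380 MeV

K ≈ 2380 MeV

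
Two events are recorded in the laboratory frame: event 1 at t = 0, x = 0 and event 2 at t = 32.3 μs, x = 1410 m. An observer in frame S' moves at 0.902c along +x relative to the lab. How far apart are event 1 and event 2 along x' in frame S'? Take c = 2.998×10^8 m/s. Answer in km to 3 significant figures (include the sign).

Δx' ≈ -17.0 km

γ = 1/√(1 − 0.902²) = 2.3162
Δx' = γ(Δx − vΔt) = 2.3162 × (1410 m − 0.902×(2.998×10^8 m/s)×32.3×10^-6 s)
= 2.3162 × (-7324.6 m) = -17.0 km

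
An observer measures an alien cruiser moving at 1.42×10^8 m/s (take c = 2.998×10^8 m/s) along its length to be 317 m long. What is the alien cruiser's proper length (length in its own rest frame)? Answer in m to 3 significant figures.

L₀ ≈ 360 m

β = v/c = 1.42×10^8 / 2.998×10^8 = 0.47365
γ = 1/√(1 − 0.47365²) = 1.1354
L₀ = γL = 1.1354 × 317 = 360 m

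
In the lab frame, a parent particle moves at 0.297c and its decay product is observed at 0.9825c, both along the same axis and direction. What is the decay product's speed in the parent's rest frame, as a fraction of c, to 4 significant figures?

u' ≈ 0.9680c

Inverse velocity addition: u' = (u − v)/(1 − uv/c²)
= (0.9825 − 0.297)/(1 − 0.9825×0.297) = 0.6855/0.708198 = 0.9680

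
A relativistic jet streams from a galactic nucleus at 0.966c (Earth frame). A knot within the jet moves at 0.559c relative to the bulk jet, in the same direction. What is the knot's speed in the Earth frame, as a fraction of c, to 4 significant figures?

u ≈ 0.9903c

Relativistic velocity addition: u = (u' + v)/(1 + u'v/c²)
= (0.559 + 0.966)/(1 + 0.559×0.966) = 1.525/1.53999 = 0.9903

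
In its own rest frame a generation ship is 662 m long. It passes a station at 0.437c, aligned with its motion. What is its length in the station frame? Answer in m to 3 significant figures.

L ≈ 595 m

γ = 1/√(1 − 0.437²) = 1.1118
Length contraction: L = L₀/γ = 662/1.1118 = 595 m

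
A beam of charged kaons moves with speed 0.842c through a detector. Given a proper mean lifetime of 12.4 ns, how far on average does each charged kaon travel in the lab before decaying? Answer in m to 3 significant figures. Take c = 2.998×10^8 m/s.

γ = 1/√(1 − 0.842²) = 1.8536
Dilated lifetime: Δt = γτ₀ = 1.8536 × 12.4 ns = 22.985 ns
d = vΔt = 0.842c × 22.985 ns = 2.5243×10^8 m/s × 2.2985×10^-8 s = 5.80 m

d ≈ 5.80 m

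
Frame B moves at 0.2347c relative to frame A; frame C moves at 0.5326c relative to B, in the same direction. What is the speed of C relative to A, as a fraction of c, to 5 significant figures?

u ≈ 0.68204c

Compose boost 2: (0.5326 + 0.2347)/(1 + 0.5326×0.2347) = 0.76730/1.125001 = 0.68204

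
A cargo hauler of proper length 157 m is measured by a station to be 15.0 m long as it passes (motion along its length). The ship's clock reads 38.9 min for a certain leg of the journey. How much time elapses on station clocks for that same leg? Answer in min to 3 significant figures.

Δt ≈ 407 min

Length contraction ⇒ γ = L₀/L = 157/15.0 = 10.467
Time dilation: Δt = γτ₀ = 10.467 × 38.9 min = 407 min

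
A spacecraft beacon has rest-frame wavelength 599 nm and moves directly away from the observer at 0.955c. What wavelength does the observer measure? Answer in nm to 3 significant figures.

Relativistic Doppler: λ_obs = λ_src √((1+β)/(1−β))
= 599 × √(1.9550/0.045000) = 599 × 6.5912 = 3950 nm

λ_obs ≈ 3950 nm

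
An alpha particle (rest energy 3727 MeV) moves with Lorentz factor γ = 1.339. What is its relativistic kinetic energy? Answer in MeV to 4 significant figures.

K ≈ 1263 MeV

γ = 1.339 (given)
K = (γ − 1)m₀c² = (1.339 − 1) × 3727 MeV = 0.339000 × 3727 MeV = 1263 MeV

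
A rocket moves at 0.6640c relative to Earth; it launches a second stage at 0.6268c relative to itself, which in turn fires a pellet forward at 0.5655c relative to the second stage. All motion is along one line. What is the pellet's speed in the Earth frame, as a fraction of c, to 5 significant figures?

Compose boost 2: (0.6268 + 0.6640)/(1 + 0.6268×0.6640) = 1.2908/1.416195 = 0.9114563
Compose boost 3: (0.5655 + 0.9114563)/(1 + 0.5655×0.9114563) = 1.476956/1.515429 = 0.97461

u ≈ 0.97461c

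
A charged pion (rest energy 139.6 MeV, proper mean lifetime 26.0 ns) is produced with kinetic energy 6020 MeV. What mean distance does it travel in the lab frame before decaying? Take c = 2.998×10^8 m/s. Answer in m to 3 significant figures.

γ = 1 + K/(m₀c²) = 1 + 6020/139.6 = 44.123
β = √(1 − 1/γ²) = 0.99974
Dilated lifetime: γτ₀ = 44.123 × 26.0 ns = 1147.2 ns
d = βc·γτ₀ = 0.99974 × (2.998×10^8 m/s) × 1.1472×10^-6 s = 344 m

d ≈ 344 m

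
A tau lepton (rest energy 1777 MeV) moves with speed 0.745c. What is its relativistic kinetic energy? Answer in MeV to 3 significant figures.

K ≈ 887 MeV

γ = 1/√(1 − 0.745²) = 1.4991
K = (γ − 1)m₀c² = (1.4991 − 1) × 1777 MeV = 0.49911 × 1777 MeV = 887 MeV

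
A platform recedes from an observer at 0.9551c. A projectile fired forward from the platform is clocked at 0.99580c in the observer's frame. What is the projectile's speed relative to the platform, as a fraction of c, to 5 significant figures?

u' ≈ 0.83212c

Inverse velocity addition: u' = (u − v)/(1 − uv/c²)
= (0.99580 − 0.9551)/(1 − 0.99580×0.9551) = 0.040700/0.04891142 = 0.83212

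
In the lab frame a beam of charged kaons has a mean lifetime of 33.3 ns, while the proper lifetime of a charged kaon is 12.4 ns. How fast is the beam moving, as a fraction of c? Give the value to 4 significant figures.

γ = Δt/τ₀ = 33.3/12.4 = 2.68548
β = √(1 − 1/γ²) = √(1 − 1/2.68548²) = 0.9281

β ≈ 0.9281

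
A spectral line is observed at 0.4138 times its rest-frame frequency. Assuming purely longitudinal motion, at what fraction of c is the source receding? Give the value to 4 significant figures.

β ≈ 0.7076

f_obs/f_src = √((1−β)/(1+β)) = 0.4138  ⇒  (1−β)/(1+β) = 0.171230
β = |1 − D²|/(1 + D²) = |1 − 0.171230|/(1 + 0.171230) = 0.7076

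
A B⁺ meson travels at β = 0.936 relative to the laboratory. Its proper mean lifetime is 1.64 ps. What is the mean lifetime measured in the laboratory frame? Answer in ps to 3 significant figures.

γ = 1/√(1 − 0.936²) = 2.8409
Time dilation: Δt = γτ₀ = 2.8409 × 1.64 ps = 4.66 ps

Δt ≈ 4.66 ps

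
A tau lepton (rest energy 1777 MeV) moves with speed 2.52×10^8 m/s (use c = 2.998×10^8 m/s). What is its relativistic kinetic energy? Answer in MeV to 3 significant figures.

β = v/c = 2.52×10^8 / 2.998×10^8 = 0.84056
γ = 1/√(1 − 0.84056²) = 1.8460
K = (γ − 1)m₀c² = (1.8460 − 1) × 1777 MeV = 0.84598 × 1777 MeV = 1500 MeV

K ≈ 1500 MeV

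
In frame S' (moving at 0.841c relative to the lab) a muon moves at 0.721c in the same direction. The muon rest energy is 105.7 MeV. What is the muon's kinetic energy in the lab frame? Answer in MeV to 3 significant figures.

K ≈ 347 MeV

u_lab = (0.721 + 0.841)/(1 + 0.721×0.841) = 0.972384
γ = 1/√(1 − 0.972384²) = 4.2847
K = (γ − 1)m₀c² = (4.2847 − 1) × 105.7 = 3.2847 × 105.7 = 347 MeV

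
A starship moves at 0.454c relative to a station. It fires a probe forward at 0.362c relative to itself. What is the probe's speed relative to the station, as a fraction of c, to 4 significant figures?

u ≈ 0.7008c

Relativistic velocity addition: u = (u' + v)/(1 + u'v/c²)
= (0.362 + 0.454)/(1 + 0.362×0.454) = 0.8160/1.16435 = 0.7008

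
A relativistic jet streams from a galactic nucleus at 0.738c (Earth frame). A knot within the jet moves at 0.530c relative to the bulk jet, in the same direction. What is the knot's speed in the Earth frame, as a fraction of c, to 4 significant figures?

Relativistic velocity addition: u = (u' + v)/(1 + u'v/c²)
= (0.530 + 0.738)/(1 + 0.530×0.738) = 1.268/1.39114 = 0.9115

u ≈ 0.9115c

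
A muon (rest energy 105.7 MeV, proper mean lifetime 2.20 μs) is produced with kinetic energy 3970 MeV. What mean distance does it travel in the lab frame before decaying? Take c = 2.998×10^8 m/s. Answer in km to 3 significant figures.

d ≈ 25.4 km

γ = 1 + K/(m₀c²) = 1 + 3970/105.7 = 38.559
β = √(1 − 1/γ²) = 0.99966
Dilated lifetime: γτ₀ = 38.559 × 2.20 μs = 84.830 μs
d = βc·γτ₀ = 0.99966 × (2.998×10^8 m/s) × 8.4830×10^-5 s = 25.4 km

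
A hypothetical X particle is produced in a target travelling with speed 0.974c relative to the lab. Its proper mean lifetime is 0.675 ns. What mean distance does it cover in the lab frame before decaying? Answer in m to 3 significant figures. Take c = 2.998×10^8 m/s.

γ = 1/√(1 − 0.974²) = 4.4141
Dilated lifetime: Δt = γτ₀ = 4.4141 × 0.675 ns = 2.9795 ns
d = vΔt = 0.974c × 2.9795 ns = 2.9201×10^8 m/s × 2.9795×10^-9 s = 0.870 m

d ≈ 0.870 m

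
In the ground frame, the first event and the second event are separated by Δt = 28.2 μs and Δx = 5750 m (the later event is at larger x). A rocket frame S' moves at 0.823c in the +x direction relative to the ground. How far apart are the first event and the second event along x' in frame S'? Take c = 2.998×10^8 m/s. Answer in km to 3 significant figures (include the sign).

γ = 1/√(1 − 0.823²) = 1.7604
Δx' = γ(Δx − vΔt) = 1.7604 × (5750 m − 0.823×(2.998×10^8 m/s)×28.2×10^-6 s)
= 1.7604 × (-1207.9 m) = -2.13 km

Δx' ≈ -2.13 km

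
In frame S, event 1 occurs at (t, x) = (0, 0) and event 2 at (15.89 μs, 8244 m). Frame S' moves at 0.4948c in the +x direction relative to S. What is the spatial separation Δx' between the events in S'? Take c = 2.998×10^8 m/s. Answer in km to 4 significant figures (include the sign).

γ = 1/√(1 − 0.4948²) = 1.15074
Δx' = γ(Δx − vΔt) = 1.15074 × (8244 m − 0.4948×(2.998×10^8 m/s)×15.89×10^-6 s)
= 1.15074 × (5886.86 m) = 6.774 km

Δx' ≈ 6.774 km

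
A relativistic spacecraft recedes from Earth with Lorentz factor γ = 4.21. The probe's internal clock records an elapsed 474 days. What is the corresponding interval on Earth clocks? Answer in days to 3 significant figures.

Δt ≈ 2000 days

γ = 4.21 (given)
Time dilation: Δt = γτ₀ = 4.21 × 474 days = 2000 days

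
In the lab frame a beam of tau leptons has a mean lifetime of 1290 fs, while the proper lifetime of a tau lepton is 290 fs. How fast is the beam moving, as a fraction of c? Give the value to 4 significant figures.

β ≈ 0.9744

γ = Δt/τ₀ = 1290/290 = 4.44828
β = √(1 − 1/γ²) = √(1 − 1/4.44828²) = 0.9744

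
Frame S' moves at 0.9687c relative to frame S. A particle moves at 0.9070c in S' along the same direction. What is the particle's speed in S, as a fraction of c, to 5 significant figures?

u ≈ 0.99845c

Relativistic velocity addition: u = (u' + v)/(1 + u'v/c²)
= (0.9070 + 0.9687)/(1 + 0.9070×0.9687) = 1.8757/1.878611 = 0.99845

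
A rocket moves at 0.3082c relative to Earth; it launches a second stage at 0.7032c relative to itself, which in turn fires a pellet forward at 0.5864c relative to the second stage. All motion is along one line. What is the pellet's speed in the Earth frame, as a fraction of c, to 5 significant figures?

Compose boost 2: (0.7032 + 0.3082)/(1 + 0.7032×0.3082) = 1.0114/1.216726 = 0.8312470
Compose boost 3: (0.5864 + 0.8312470)/(1 + 0.5864×0.8312470) = 1.417647/1.487443 = 0.95308

u ≈ 0.95308c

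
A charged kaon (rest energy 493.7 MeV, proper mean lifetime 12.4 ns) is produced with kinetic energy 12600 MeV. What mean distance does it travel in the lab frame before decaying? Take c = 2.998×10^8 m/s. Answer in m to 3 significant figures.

γ = 1 + K/(m₀c²) = 1 + 12600/493.7 = 26.522
β = √(1 − 1/γ²) = 0.99929
Dilated lifetime: γτ₀ = 26.522 × 12.4 ns = 328.87 ns
d = βc·γτ₀ = 0.99929 × (2.998×10^8 m/s) × 3.2887×10^-7 s = 98.5 m

d ≈ 98.5 m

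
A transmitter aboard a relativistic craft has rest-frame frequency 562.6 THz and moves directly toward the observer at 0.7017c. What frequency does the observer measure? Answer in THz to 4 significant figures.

Relativistic Doppler: f_obs = f_src √((1+β)/(1−β))
= 562.6 × √(1.70170/0.298300) = 562.6 × 2.38844 = 1344 THz

f_obs ≈ 1344 THz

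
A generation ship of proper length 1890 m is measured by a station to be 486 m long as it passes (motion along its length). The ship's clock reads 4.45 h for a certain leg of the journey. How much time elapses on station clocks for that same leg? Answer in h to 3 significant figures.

Length contraction ⇒ γ = L₀/L = 1890/486 = 3.8889
Time dilation: Δt = γτ₀ = 3.8889 × 4.45 h = 17.3 h

Δt ≈ 17.3 h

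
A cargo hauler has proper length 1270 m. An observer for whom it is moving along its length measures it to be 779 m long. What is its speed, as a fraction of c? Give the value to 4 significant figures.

β ≈ 0.7898

γ = L₀/L = 1270/779 = 1.63030
β = √(1 − 1/γ²) = 0.7898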